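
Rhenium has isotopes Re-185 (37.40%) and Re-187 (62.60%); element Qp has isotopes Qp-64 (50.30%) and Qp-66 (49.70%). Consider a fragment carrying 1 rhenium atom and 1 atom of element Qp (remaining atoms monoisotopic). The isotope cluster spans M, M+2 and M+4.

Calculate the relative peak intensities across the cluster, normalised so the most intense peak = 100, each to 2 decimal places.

Rhenium pattern (n=1): 0.3740 : 0.6260
Element Qp pattern (n=1): 0.5030 : 0.4970
Convolve the two distributions (both contribute in 2-u steps):
  M: 0.3740×0.5030 = 0.188122
  M+2: 0.3740×0.4970 + 0.6260×0.5030 = 0.500756
  M+4: 0.6260×0.4970 = 0.311122
Scale to base peak (0.500756) = 100: 37.57 : 100.00 : 62.13

37.57 : 100.00 : 62.13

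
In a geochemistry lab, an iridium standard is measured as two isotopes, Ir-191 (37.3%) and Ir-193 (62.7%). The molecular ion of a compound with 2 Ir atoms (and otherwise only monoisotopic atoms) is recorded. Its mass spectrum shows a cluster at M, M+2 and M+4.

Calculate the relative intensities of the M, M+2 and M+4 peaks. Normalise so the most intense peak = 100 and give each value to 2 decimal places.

Expanding (0.373 + 0.627)^2:
P(M) = 0.373^2 = 0.139129
P(M+2) = 2 × 0.373^1 × 0.627^1 = 0.467742
P(M+4) = 0.627^2 = 0.393129
The M+2 peak is largest (0.467742); scaling to 100 gives 29.74 : 100.00 : 84.05.

29.74 : 100.00 : 84.05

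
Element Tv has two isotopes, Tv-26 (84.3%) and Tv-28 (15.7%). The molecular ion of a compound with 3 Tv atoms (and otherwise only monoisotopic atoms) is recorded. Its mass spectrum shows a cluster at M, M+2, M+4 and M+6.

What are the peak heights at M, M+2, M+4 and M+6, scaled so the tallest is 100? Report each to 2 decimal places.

Each Tv atom is independently Tv-26 (p = 0.843) or Tv-28 (q = 0.157); the cluster is the binomial expansion (p + q)^3.
P(M) = 0.843^3 = 0.599077
P(M+2) = 3 × 0.843^2 × 0.157^1 = 0.334716
P(M+4) = 3 × 0.843^1 × 0.157^2 = 0.062337
P(M+6) = 0.157^3 = 0.003870
The M peak is largest (0.599077); scaling to 100 gives 100.00 : 55.87 : 10.41 : 0.65.

100.00 : 55.87 : 10.41 : 0.65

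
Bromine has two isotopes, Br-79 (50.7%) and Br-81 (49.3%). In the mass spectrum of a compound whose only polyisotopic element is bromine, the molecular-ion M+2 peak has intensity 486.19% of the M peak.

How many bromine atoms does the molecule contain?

5

The M+2/M ratio from n Br atoms is n · q/p = n · 0.493/0.507.
n = 4.8619 × 0.507/0.493 = 5.00 ≈ 5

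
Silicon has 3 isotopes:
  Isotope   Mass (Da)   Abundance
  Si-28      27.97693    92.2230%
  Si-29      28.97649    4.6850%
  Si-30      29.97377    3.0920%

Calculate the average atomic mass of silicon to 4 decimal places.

Average mass = Σ (abundance × isotope mass) = 0.922230 × 27.97693 + 0.046850 × 28.97649 + 0.030920 × 29.97377
= 25.801164 + 1.357549 + 0.926789 = 28.085502 Da

28.0855 Da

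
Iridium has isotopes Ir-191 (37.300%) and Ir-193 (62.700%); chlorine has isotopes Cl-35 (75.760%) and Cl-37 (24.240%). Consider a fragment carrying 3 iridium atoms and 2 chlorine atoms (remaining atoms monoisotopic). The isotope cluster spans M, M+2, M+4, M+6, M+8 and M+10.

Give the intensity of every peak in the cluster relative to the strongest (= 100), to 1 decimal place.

Iridium pattern (n=3): 0.05189512 : 0.26170165 : 0.43991135 : 0.24649188
Chlorine pattern (n=2): 0.57395776 : 0.36728448 : 0.05875776
Convolve the two distributions (both contribute in 2-u steps):
  M: 0.05189512×0.57395776 = 0.029786
  M+2: 0.05189512×0.36728448 + 0.26170165×0.57395776 = 0.169266
  M+4: 0.05189512×0.05875776 + 0.26170165×0.36728448 + 0.43991135×0.57395776 = 0.351659
  M+6: 0.26170165×0.05875776 + 0.43991135×0.36728448 + 0.24649188×0.57395776 = 0.318426
  M+8: 0.43991135×0.05875776 + 0.24649188×0.36728448 = 0.116381
  M+10: 0.24649188×0.05875776 = 0.014483
Scale to base peak (0.351659) = 100: 8.5 : 48.1 : 100.0 : 90.5 : 33.1 : 4.1

8.5 : 48.1 : 100.0 : 90.5 : 33.1 : 4.1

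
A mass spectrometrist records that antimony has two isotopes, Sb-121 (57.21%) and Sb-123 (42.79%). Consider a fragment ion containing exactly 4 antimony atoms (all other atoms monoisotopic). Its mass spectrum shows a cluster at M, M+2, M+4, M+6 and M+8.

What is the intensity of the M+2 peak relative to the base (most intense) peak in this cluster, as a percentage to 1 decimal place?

89.1%

Binomial terms of (0.5721 + 0.4279)^4: M 0.1071, M+2 0.3205, M+4 0.3596, M+6 0.1793, M+8 0.0335 → M+4 is the base peak.
P(M+4) = C(4,2) × 0.5721^2 × 0.4279^2 = 6 × 0.32729841 × 0.18309841 = 0.359567 (base)
P(M+2) = C(4,1) × 0.5721^3 × 0.4279^1 = 4 × 0.18724742 × 0.4279 = 0.320493
Relative intensity = 0.320493 / 0.359567 × 100 = 89.1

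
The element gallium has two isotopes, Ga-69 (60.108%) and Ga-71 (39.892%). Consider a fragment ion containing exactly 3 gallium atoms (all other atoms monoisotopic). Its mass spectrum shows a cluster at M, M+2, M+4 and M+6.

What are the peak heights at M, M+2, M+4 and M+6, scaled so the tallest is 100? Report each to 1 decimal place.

50.2 : 100.0 : 66.4 : 14.7

Each Ga atom is independently Ga-69 (p = 0.60108) or Ga-71 (q = 0.39892); the cluster is the binomial expansion (p + q)^3.
P(M) = 0.60108^3 = 0.217169
P(M+2) = 3 × 0.60108^2 × 0.39892^1 = 0.432386
P(M+4) = 3 × 0.60108^1 × 0.39892^2 = 0.286963
P(M+6) = 0.39892^3 = 0.063483
The M+2 peak is largest (0.432386); scaling to 100 gives 50.2 : 100.0 : 66.4 : 14.7.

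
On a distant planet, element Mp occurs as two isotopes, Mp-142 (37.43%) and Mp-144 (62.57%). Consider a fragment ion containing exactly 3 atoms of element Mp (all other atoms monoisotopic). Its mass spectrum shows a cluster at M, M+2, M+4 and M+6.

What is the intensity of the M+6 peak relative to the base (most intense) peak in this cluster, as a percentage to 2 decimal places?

Term probabilities: M 0.0524, M+2 0.2630, M+4 0.4396, M+6 0.2450. Base peak = M+4.
P(M+4) = C(3,2) × 0.3743^1 × 0.6257^2 = 3 × 0.3743 × 0.39150049 = 0.439616 (base)
P(M+6) = C(3,3) × 0.3743^0 × 0.6257^3 = 1 × 1.0000 × 0.24496186 = 0.244962
Relative intensity = 0.244962 / 0.439616 × 100 = 55.72

55.72%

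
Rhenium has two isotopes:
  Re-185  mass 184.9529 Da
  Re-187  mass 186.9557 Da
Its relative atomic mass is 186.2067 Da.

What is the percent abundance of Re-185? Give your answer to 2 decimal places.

37.40%

Let x be the fractional abundance of Re-185; then Re-187 has abundance 1 − x.
184.9529·x + 186.9557·(1 − x) = 186.2067
(184.9529 − 186.9557)·x = 186.2067 − 186.9557
x = -0.7490 / -2.0028 = 0.37398 → 37.40% Re-185, 62.60% Re-187.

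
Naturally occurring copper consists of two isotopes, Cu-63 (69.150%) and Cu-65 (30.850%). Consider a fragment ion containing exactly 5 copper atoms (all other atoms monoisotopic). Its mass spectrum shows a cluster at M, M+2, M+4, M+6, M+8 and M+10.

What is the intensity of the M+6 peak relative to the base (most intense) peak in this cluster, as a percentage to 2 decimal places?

39.81%

(0.69150 + 0.30850)^5 gives M 0.1581, M+2 0.3527, M+4 0.3147, M+6 0.1404, M+8 0.0313, M+10 0.0028; the largest is M+2.
P(M+2) = C(5,1) × 0.69150^4 × 0.30850^1 = 5 × 0.2286487 × 0.3085 = 0.352691 (base)
P(M+6) = C(5,3) × 0.69150^2 × 0.30850^3 = 10 × 0.47817225 × 0.02936064 = 0.140394
Relative intensity = 0.140394 / 0.352691 × 100 = 39.81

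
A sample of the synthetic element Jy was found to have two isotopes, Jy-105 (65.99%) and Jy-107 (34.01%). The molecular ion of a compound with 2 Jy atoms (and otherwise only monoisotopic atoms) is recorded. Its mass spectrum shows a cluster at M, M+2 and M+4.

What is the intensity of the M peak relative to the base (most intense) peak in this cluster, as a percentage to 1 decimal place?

97.0%

(0.6599 + 0.3401)^2 gives M 0.4355, M+2 0.4489, M+4 0.1157; the largest is M+2.
P(M+2) = C(2,1) × 0.6599^1 × 0.3401^1 = 2 × 0.6599 × 0.3401 = 0.448864 (base)
P(M) = C(2,0) × 0.6599^2 × 0.3401^0 = 1 × 0.43546801 × 1.0000 = 0.435468
Relative intensity = 0.435468 / 0.448864 × 100 = 97.0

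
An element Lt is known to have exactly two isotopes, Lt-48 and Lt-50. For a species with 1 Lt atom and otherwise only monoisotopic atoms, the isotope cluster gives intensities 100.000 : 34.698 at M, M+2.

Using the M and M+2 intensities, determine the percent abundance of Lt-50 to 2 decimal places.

Let p = fractional abundance of Lt-48. I(M+2)/I(M) = [C(1,1)·p^0·(1−p)] / p^1 = 1·(1−p)/p = 34.698/100.000 = 0.3470
(1−p)/p = 0.3470/1 = 0.3470  ⇒  p = 1/(1 + 0.3470) = 0.7424
Lt-48: 74.24%, Lt-50: 25.76%.

25.76%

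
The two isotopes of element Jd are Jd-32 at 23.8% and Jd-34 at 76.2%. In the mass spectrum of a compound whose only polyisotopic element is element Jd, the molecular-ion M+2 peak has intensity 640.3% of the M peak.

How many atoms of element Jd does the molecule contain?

The M+2/M ratio from n Jd atoms is n · q/p = n · 0.762/0.238.
n = 6.403 × 0.238/0.762 = 2.00 ≈ 2

2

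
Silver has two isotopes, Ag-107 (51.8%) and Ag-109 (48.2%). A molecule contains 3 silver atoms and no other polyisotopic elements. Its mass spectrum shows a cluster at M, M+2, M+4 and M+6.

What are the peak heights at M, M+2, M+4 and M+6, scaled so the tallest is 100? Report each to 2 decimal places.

The 3 Ag atoms are independent, so intensities follow the terms of (0.518 + 0.482)^3.
P(M) = 0.518^3 = 0.138992
P(M+2) = 3 × 0.518^2 × 0.482^1 = 0.387997
P(M+4) = 3 × 0.518^1 × 0.482^2 = 0.361031
P(M+6) = 0.482^3 = 0.111980
The M+2 peak is largest (0.387997); scaling to 100 gives 35.82 : 100.00 : 93.05 : 28.86.

35.82 : 100.00 : 93.05 : 28.86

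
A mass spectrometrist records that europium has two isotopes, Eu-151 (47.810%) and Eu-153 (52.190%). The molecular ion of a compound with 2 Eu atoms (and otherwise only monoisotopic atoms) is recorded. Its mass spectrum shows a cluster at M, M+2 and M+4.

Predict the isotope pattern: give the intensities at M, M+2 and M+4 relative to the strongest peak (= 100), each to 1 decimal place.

45.8 : 100.0 : 54.6

The 2 Eu atoms are independent, so intensities follow the terms of (0.47810 + 0.52190)^2.
P(M) = 0.47810^2 = 0.228580
P(M+2) = 2 × 0.47810^1 × 0.52190^1 = 0.499041
P(M+4) = 0.52190^2 = 0.272380
The M+2 peak is largest (0.499041); scaling to 100 gives 45.8 : 100.0 : 54.6.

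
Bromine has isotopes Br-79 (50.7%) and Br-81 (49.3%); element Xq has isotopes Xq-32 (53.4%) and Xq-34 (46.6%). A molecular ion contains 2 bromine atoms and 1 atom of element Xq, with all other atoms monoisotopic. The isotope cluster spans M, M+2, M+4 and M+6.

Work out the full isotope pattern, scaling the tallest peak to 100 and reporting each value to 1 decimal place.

Bromine pattern (n=2): 0.257049 : 0.499902 : 0.243049
Element Xq pattern (n=1): 0.5340 : 0.4660
Convolve the two distributions (both contribute in 2-u steps):
  M: 0.257049×0.5340 = 0.137264
  M+2: 0.257049×0.4660 + 0.499902×0.5340 = 0.386733
  M+4: 0.499902×0.4660 + 0.243049×0.5340 = 0.362742
  M+6: 0.243049×0.4660 = 0.113261
Scale to base peak (0.386733) = 100: 35.5 : 100.0 : 93.8 : 29.3

35.5 : 100.0 : 93.8 : 29.3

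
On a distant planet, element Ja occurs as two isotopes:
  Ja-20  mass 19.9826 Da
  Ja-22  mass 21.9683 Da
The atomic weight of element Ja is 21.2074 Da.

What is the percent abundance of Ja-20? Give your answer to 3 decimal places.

With x = fraction of Ja-20 (so Ja-22 is 1 − x):
19.9826·x + 21.9683·(1 − x) = 21.2074
(19.9826 − 21.9683)·x = 21.2074 − 21.9683
x = -0.7609 / -1.9857 = 0.38319 → 38.319% Ja-20, 61.681% Ja-22.

38.319%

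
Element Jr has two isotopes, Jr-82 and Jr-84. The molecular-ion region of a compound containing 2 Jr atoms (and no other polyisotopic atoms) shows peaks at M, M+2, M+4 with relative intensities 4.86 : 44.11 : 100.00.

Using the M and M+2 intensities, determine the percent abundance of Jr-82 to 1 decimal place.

18.1%

Let p = fractional abundance of Jr-82. I(M+2)/I(M) = [C(2,1)·p^1·(1−p)] / p^2 = 2·(1−p)/p = 44.11/4.86 = 9.0761
(1−p)/p = 9.0761/2 = 4.5381  ⇒  p = 1/(1 + 4.5381) = 0.1806
Jr-82: 18.1%, Jr-84: 81.9%.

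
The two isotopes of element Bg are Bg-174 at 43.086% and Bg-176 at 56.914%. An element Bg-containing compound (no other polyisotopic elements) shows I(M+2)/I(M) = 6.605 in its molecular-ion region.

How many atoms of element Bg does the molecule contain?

5

For n independent Bg atoms, I(M+2)/I(M) = n · (abundance Bg-176) / (abundance Bg-174) = n · 0.56914/0.43086.
n = 6.605 × 0.43086/0.56914 = 5.00 ≈ 5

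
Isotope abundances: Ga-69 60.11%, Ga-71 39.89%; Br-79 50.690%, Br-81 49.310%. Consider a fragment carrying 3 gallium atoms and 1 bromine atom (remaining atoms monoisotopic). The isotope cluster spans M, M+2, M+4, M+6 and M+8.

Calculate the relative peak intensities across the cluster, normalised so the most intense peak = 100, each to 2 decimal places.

Gallium pattern (n=3): 0.21719018 : 0.43239309 : 0.28694328 : 0.06347345
Bromine pattern (n=1): 0.5069 : 0.4931
Convolve the two distributions (both contribute in 2-u steps):
  M: 0.21719018×0.5069 = 0.110094
  M+2: 0.21719018×0.4931 + 0.43239309×0.5069 = 0.326277
  M+4: 0.43239309×0.4931 + 0.28694328×0.5069 = 0.358665
  M+6: 0.28694328×0.4931 + 0.06347345×0.5069 = 0.173666
  M+8: 0.06347345×0.4931 = 0.031299
Scale to base peak (0.358665) = 100: 30.70 : 90.97 : 100.00 : 48.42 : 8.73

30.70 : 90.97 : 100.00 : 48.42 : 8.73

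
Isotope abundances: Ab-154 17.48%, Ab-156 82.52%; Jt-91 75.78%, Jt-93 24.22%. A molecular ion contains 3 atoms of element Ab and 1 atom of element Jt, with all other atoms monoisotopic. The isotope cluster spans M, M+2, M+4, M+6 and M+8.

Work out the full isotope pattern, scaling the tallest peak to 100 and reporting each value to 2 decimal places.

0.79 : 11.44 : 56.40 : 100.00 : 26.57

Element Ab pattern (n=3): 0.00534102 : 0.07564206 : 0.35709282 : 0.5619241
Element Jt pattern (n=1): 0.7578 : 0.2422
Convolve the two distributions (both contribute in 2-u steps):
  M: 0.00534102×0.7578 = 0.004047
  M+2: 0.00534102×0.2422 + 0.07564206×0.7578 = 0.058615
  M+4: 0.07564206×0.2422 + 0.35709282×0.7578 = 0.288925
  M+6: 0.35709282×0.2422 + 0.5619241×0.7578 = 0.512314
  M+8: 0.5619241×0.2422 = 0.136098
Scale to base peak (0.512314) = 100: 0.79 : 11.44 : 56.40 : 100.00 : 26.57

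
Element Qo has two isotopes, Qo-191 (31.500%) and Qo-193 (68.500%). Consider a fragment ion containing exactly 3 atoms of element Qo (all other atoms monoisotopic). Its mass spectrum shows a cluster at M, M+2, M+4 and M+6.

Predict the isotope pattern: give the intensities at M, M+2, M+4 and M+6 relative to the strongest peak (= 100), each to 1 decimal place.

7.0 : 46.0 : 100.0 : 72.5

Expanding (0.31500 + 0.68500)^3:
P(M) = 0.31500^3 = 0.031256
P(M+2) = 3 × 0.31500^2 × 0.68500^1 = 0.203907
P(M+4) = 3 × 0.31500^1 × 0.68500^2 = 0.443418
P(M+6) = 0.68500^3 = 0.321419
The M+4 peak is largest (0.443418); scaling to 100 gives 7.0 : 46.0 : 100.0 : 72.5.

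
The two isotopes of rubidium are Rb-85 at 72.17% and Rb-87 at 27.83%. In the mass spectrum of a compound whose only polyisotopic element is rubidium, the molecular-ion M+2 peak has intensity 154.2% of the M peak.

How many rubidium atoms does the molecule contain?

4

For n independent Rb atoms, I(M+2)/I(M) = n · (abundance Rb-87) / (abundance Rb-85) = n · 0.2783/0.7217.
n = 1.542 × 0.7217/0.2783 = 4.00 ≈ 4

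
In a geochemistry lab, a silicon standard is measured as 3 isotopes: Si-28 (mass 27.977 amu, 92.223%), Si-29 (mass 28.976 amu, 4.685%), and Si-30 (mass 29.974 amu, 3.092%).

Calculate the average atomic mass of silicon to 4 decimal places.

Weight each isotope mass by its fractional abundance: 0.92223 × 27.977 + 0.04685 × 28.976 + 0.03092 × 29.974
= 25.80123 + 1.35753 + 0.92680 = 28.08556 amu

28.0856 amu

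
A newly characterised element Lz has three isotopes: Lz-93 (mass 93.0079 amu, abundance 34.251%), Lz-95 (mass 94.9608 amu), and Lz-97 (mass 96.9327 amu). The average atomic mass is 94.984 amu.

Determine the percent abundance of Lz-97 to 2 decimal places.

35.10%

Let x and y be the fractions of Lz-95 and Lz-97. Then x + y = 1 − 0.34251 = 0.65749 and 94.9608x + 96.9327y = 94.984 − 0.34251×93.0079 = 63.127864171.
Substituting: 94.9608x + 96.9327(0.65749 − x) = 63.127864171
(94.9608 − 96.9327)x = -0.604416752  ⇒  x = 0.30651, y = 0.35098
Lz-95: 30.65%, Lz-97: 35.10%.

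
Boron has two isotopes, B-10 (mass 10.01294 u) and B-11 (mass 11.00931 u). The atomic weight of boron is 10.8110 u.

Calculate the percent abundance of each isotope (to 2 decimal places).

Writing the weighted mean with unknown fraction x of B-10:
10.01294·x + 11.00931·(1 − x) = 10.8110
(10.01294 − 11.00931)·x = 10.8110 − 11.00931
x = -0.19831 / -0.99637 = 0.19903 → 19.90% B-10, 80.10% B-11.

B-10: 19.90%, B-11: 80.10%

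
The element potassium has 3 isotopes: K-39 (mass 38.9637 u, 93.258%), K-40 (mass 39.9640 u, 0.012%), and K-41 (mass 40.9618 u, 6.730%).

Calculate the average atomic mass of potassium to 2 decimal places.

Weight each isotope mass by its fractional abundance: 0.93258 × 38.9637 + 0.00012 × 39.9640 + 0.06730 × 40.9618
= 36.33677 + 0.00480 + 2.75673 = 39.09830 u

39.10 u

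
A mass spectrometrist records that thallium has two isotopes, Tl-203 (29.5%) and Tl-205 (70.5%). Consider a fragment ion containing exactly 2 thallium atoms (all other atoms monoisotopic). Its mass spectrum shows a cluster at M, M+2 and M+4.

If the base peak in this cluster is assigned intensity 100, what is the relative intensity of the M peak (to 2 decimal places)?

Binomial terms of (0.295 + 0.705)^2: M 0.0870, M+2 0.4160, M+4 0.4970 → M+4 is the base peak.
P(M+4) = C(2,2) × 0.295^0 × 0.705^2 = 1 × 1.0000 × 0.497025 = 0.497025 (base)
P(M) = C(2,0) × 0.295^2 × 0.705^0 = 1 × 0.087025 × 1.0000 = 0.087025
Relative intensity = 0.087025 / 0.497025 × 100 = 17.51

17.51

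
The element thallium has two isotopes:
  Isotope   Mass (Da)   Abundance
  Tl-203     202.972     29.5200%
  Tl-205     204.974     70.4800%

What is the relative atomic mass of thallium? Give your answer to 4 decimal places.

204.3830 Da

Weight each isotope mass by its fractional abundance: 0.295200 × 202.972 + 0.704800 × 204.974
= 59.91733 + 144.46568 = 204.38301 Da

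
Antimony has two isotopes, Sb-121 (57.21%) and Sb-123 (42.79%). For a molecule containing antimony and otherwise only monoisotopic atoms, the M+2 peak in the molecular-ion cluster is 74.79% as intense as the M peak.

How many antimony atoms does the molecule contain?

1

For n independent Sb atoms, I(M+2)/I(M) = n · (abundance Sb-123) / (abundance Sb-121) = n · 0.4279/0.5721.
n = 0.7479 × 0.5721/0.4279 = 1.00 ≈ 1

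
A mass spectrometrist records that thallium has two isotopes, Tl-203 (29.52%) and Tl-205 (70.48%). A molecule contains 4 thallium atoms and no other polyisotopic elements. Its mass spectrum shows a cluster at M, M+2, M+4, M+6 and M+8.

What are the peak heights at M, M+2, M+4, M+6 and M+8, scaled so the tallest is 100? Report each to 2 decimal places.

1.84 : 17.54 : 62.83 : 100.00 : 59.69

The 4 Tl atoms are independent, so intensities follow the terms of (0.2952 + 0.7048)^4.
P(M) = 0.2952^4 = 0.007594
P(M+2) = 4 × 0.2952^3 × 0.7048^1 = 0.072523
P(M+4) = 6 × 0.2952^2 × 0.7048^2 = 0.259726
P(M+6) = 4 × 0.2952^1 × 0.7048^3 = 0.413403
P(M+8) = 0.7048^4 = 0.246754
The M+6 peak is largest (0.413403); scaling to 100 gives 1.84 : 17.54 : 62.83 : 100.00 : 59.69.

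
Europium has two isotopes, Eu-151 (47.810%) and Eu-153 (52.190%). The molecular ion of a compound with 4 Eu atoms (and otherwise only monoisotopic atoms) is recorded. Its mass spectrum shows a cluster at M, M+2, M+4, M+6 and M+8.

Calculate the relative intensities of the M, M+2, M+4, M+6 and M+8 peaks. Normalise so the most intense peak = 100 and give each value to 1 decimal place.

Each Eu atom is independently Eu-151 (p = 0.47810) or Eu-153 (q = 0.52190); the cluster is the binomial expansion (p + q)^4.
P(M) = 0.47810^4 = 0.052249
P(M+2) = 4 × 0.47810^3 × 0.52190^1 = 0.228141
P(M+4) = 6 × 0.47810^2 × 0.52190^2 = 0.373563
P(M+6) = 4 × 0.47810^1 × 0.52190^3 = 0.271857
P(M+8) = 0.52190^4 = 0.074191
The M+4 peak is largest (0.373563); scaling to 100 gives 14.0 : 61.1 : 100.0 : 72.8 : 19.9.

14.0 : 61.1 : 100.0 : 72.8 : 19.9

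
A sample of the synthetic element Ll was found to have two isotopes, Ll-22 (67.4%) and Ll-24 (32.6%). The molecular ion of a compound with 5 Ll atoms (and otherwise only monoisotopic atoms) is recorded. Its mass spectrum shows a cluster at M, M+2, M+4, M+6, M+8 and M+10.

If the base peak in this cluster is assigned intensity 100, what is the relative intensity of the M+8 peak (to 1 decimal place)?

Binomial terms of (0.674 + 0.326)^5: M 0.1391, M+2 0.3364, M+4 0.3254, M+6 0.1574, M+8 0.0381, M+10 0.0037 → M+2 is the base peak.
P(M+2) = C(5,1) × 0.674^4 × 0.326^1 = 5 × 0.20636668 × 0.3260 = 0.336378 (base)
P(M+8) = C(5,4) × 0.674^1 × 0.326^4 = 5 × 0.6740 × 0.01129459 = 0.038063
Relative intensity = 0.038063 / 0.336378 × 100 = 11.3

11.3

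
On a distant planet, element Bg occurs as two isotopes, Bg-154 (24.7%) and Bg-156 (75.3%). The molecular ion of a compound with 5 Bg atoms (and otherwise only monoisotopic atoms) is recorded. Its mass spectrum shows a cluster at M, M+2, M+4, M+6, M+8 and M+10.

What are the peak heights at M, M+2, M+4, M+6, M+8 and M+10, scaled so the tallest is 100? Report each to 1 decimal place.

The 5 Bg atoms are independent, so intensities follow the terms of (0.247 + 0.753)^5.
P(M) = 0.247^5 = 0.000919
P(M+2) = 5 × 0.247^4 × 0.753^1 = 0.014014
P(M+4) = 10 × 0.247^3 × 0.753^2 = 0.085444
P(M+6) = 10 × 0.247^2 × 0.753^3 = 0.260483
P(M+8) = 5 × 0.247^1 × 0.753^4 = 0.397052
P(M+10) = 0.753^5 = 0.242089
The M+8 peak is largest (0.397052); scaling to 100 gives 0.2 : 3.5 : 21.5 : 65.6 : 100.0 : 61.0.

0.2 : 3.5 : 21.5 : 65.6 : 100.0 : 61.0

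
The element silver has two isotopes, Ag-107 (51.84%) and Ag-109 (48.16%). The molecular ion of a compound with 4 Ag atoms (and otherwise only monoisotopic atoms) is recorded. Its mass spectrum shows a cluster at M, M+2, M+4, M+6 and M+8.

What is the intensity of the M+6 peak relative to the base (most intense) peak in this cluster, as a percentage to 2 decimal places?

61.93%

(0.5184 + 0.4816)^4 gives M 0.0722, M+2 0.2684, M+4 0.3740, M+6 0.2316, M+8 0.0538; the largest is M+4.
P(M+4) = C(4,2) × 0.5184^2 × 0.4816^2 = 6 × 0.26873856 × 0.23193856 = 0.373985 (base)
P(M+6) = C(4,3) × 0.5184^1 × 0.4816^3 = 4 × 0.5184 × 0.11170161 = 0.231624
Relative intensity = 0.231624 / 0.373985 × 100 = 61.93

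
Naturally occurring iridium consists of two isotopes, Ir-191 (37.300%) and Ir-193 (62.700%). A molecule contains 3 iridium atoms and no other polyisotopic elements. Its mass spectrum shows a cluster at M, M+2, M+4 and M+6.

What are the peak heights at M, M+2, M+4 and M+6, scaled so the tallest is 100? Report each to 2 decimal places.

The 3 Ir atoms are independent, so intensities follow the terms of (0.37300 + 0.62700)^3.
P(M) = 0.37300^3 = 0.051895
P(M+2) = 3 × 0.37300^2 × 0.62700^1 = 0.261702
P(M+4) = 3 × 0.37300^1 × 0.62700^2 = 0.439911
P(M+6) = 0.62700^3 = 0.246492
The M+4 peak is largest (0.439911); scaling to 100 gives 11.80 : 59.49 : 100.00 : 56.03.

11.80 : 59.49 : 100.00 : 56.03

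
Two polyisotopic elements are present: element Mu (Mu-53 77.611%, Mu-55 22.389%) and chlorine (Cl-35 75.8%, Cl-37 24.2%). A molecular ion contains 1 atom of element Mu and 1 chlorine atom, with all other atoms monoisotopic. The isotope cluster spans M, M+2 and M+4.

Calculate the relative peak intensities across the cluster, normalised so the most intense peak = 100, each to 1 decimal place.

100.0 : 60.8 : 9.2

Element Mu pattern (n=1): 0.77611 : 0.22389
Chlorine pattern (n=1): 0.7580 : 0.2420
Convolve the two distributions (both contribute in 2-u steps):
  M: 0.77611×0.7580 = 0.588291
  M+2: 0.77611×0.2420 + 0.22389×0.7580 = 0.357527
  M+4: 0.22389×0.2420 = 0.054181
Scale to base peak (0.588291) = 100: 100.0 : 60.8 : 9.2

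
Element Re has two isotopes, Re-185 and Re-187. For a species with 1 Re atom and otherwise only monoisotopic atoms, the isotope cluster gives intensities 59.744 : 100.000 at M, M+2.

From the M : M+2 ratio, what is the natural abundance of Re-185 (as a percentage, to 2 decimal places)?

37.40%

If p is the fraction of Re that is Re-185, then I(M+2)/I(M) = [C(1,1)·p^0·(1−p)] / p^1 = 1·(1−p)/p = 100.000/59.744 = 1.6738
(1−p)/p = 1.6738/1 = 1.6738  ⇒  p = 1/(1 + 1.6738) = 0.3740
Re-185: 37.40%, Re-187: 62.60%.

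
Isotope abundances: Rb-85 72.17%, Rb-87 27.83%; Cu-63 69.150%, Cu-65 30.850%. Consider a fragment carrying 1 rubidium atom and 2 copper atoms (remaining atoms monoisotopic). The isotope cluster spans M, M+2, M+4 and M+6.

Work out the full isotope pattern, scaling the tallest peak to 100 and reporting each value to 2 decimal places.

Rubidium pattern (n=1): 0.7217 : 0.2783
Copper pattern (n=2): 0.47817225 : 0.4266555 : 0.09517225
Convolve the two distributions (both contribute in 2-u steps):
  M: 0.7217×0.47817225 = 0.345097
  M+2: 0.7217×0.4266555 + 0.2783×0.47817225 = 0.440993
  M+4: 0.7217×0.09517225 + 0.2783×0.4266555 = 0.187424
  M+6: 0.2783×0.09517225 = 0.026486
Scale to base peak (0.440993) = 100: 78.25 : 100.00 : 42.50 : 6.01

78.25 : 100.00 : 42.50 : 6.01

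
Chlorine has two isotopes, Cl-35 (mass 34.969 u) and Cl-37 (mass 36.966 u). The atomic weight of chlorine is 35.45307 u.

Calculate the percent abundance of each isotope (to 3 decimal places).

Let x be the fractional abundance of Cl-35; then Cl-37 has abundance 1 − x.
34.969·x + 36.966·(1 − x) = 35.45307
(34.969 − 36.966)·x = 35.45307 − 36.966
x = -1.51293 / -1.997 = 0.75760 → 75.760% Cl-35, 24.240% Cl-37.

Cl-35: 75.760%, Cl-37: 24.240%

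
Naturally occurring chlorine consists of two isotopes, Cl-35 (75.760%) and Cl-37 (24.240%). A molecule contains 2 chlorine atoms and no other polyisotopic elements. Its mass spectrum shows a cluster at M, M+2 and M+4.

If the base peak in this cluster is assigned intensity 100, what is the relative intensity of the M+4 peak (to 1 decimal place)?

10.2

(0.75760 + 0.24240)^2 gives M 0.5740, M+2 0.3673, M+4 0.0588; the largest is M.
P(M) = C(2,0) × 0.75760^2 × 0.24240^0 = 1 × 0.57395776 × 1.0000 = 0.573958 (base)
P(M+4) = C(2,2) × 0.75760^0 × 0.24240^2 = 1 × 1.0000 × 0.05875776 = 0.058758
Relative intensity = 0.058758 / 0.573958 × 100 = 10.2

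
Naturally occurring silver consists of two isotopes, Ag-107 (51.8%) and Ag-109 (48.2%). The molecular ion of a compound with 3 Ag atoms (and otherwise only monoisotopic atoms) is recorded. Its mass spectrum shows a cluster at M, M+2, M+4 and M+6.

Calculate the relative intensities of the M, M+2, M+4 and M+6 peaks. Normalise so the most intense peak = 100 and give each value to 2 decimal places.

35.82 : 100.00 : 93.05 : 28.86

Expanding (0.518 + 0.482)^3:
P(M) = 0.518^3 = 0.138992
P(M+2) = 3 × 0.518^2 × 0.482^1 = 0.387997
P(M+4) = 3 × 0.518^1 × 0.482^2 = 0.361031
P(M+6) = 0.482^3 = 0.111980
The M+2 peak is largest (0.387997); scaling to 100 gives 35.82 : 100.00 : 93.05 : 28.86.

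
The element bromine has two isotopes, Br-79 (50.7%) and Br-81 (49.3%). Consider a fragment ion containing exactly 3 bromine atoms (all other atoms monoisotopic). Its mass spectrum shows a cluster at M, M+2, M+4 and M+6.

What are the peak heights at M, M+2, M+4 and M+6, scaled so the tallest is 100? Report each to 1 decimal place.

Each Br atom is independently Br-79 (p = 0.507) or Br-81 (q = 0.493); the cluster is the binomial expansion (p + q)^3.
P(M) = 0.507^3 = 0.130324
P(M+2) = 3 × 0.507^2 × 0.493^1 = 0.380175
P(M+4) = 3 × 0.507^1 × 0.493^2 = 0.369678
P(M+6) = 0.493^3 = 0.119823
The M+2 peak is largest (0.380175); scaling to 100 gives 34.3 : 100.0 : 97.2 : 31.5.

34.3 : 100.0 : 97.2 : 31.5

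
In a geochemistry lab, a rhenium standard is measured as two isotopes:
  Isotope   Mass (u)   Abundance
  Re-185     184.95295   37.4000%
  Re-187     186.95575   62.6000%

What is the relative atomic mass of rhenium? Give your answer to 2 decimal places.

The abundance-weighted mean is 0.374000 × 184.95295 + 0.626000 × 186.95575
= 69.172403 + 117.034300 = 186.206703 u

186.21 u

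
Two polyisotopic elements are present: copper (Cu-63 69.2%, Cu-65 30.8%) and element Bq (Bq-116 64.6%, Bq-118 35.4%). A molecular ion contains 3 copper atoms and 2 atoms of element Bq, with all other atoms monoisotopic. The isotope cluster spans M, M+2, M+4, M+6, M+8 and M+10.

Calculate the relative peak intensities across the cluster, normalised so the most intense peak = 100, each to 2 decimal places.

Copper pattern (n=3): 0.33137389 : 0.44247034 : 0.19693766 : 0.02921811
Element Bq pattern (n=2): 0.417316 : 0.457368 : 0.125316
Convolve the two distributions (both contribute in 2-u steps):
  M: 0.33137389×0.417316 = 0.138288
  M+2: 0.33137389×0.457368 + 0.44247034×0.417316 = 0.336210
  M+4: 0.33137389×0.125316 + 0.44247034×0.457368 + 0.19693766×0.417316 = 0.326083
  M+6: 0.44247034×0.125316 + 0.19693766×0.457368 + 0.02921811×0.417316 = 0.157715
  M+8: 0.19693766×0.125316 + 0.02921811×0.457368 = 0.038043
  M+10: 0.02921811×0.125316 = 0.003661
Scale to base peak (0.336210) = 100: 41.13 : 100.00 : 96.99 : 46.91 : 11.32 : 1.09

41.13 : 100.00 : 96.99 : 46.91 : 11.32 : 1.09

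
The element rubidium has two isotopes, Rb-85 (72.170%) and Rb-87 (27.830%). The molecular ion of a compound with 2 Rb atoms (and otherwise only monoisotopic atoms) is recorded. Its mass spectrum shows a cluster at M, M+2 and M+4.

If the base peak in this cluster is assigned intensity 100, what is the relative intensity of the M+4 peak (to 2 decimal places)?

14.87

(0.72170 + 0.27830)^2 gives M 0.5209, M+2 0.4017, M+4 0.0775; the largest is M.
P(M) = C(2,0) × 0.72170^2 × 0.27830^0 = 1 × 0.52085089 × 1.0000 = 0.520851 (base)
P(M+4) = C(2,2) × 0.72170^0 × 0.27830^2 = 1 × 1.0000 × 0.07745089 = 0.077451
Relative intensity = 0.077451 / 0.520851 × 100 = 14.87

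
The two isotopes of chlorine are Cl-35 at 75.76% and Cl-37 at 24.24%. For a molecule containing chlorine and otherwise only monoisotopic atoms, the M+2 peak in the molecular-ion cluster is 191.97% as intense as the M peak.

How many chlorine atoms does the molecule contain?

6

With n Cl atoms, P(M+2)/P(M) = C(n,1)·p^(n−1)q / p^n = n·q/p = n · 0.2424/0.7576.
n = 1.9197 × 0.7576/0.2424 = 6.00 ≈ 6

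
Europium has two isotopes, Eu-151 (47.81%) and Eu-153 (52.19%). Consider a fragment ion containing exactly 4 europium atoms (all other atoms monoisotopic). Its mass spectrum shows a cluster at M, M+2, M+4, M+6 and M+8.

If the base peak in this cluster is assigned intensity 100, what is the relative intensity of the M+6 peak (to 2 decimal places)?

72.77

(0.4781 + 0.5219)^4 gives M 0.0522, M+2 0.2281, M+4 0.3736, M+6 0.2719, M+8 0.0742; the largest is M+4.
P(M+4) = C(4,2) × 0.4781^2 × 0.5219^2 = 6 × 0.22857961 × 0.27237961 = 0.373563 (base)
P(M+6) = C(4,3) × 0.4781^1 × 0.5219^3 = 4 × 0.4781 × 0.14215492 = 0.271857
Relative intensity = 0.271857 / 0.373563 × 100 = 72.77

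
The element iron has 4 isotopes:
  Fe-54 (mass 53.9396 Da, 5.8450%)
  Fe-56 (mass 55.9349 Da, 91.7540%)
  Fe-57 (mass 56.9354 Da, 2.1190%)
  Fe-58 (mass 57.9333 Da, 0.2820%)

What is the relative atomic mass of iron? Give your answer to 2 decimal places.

55.85 Da

The abundance-weighted mean is 0.058450 × 53.9396 + 0.917540 × 55.9349 + 0.021190 × 56.9354 + 0.002820 × 57.9333
= 3.15277 + 51.32251 + 1.20646 + 0.16337 = 55.84511 Da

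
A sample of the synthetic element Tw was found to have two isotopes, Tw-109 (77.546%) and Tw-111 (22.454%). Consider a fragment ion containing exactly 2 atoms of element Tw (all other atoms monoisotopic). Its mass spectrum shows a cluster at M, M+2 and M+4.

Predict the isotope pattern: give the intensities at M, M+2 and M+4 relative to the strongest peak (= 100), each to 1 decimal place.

100.0 : 57.9 : 8.4

The 2 Tw atoms are independent, so intensities follow the terms of (0.77546 + 0.22454)^2.
P(M) = 0.77546^2 = 0.601338
P(M+2) = 2 × 0.77546^1 × 0.22454^1 = 0.348244
P(M+4) = 0.22454^2 = 0.050418
The M peak is largest (0.601338); scaling to 100 gives 100.0 : 57.9 : 8.4.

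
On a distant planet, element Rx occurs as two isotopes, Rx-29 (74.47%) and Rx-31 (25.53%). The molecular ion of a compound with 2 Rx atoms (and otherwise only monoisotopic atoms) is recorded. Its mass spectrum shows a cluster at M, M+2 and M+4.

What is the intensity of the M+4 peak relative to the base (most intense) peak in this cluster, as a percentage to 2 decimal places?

Term probabilities: M 0.5546, M+2 0.3802, M+4 0.0652. Base peak = M.
P(M) = C(2,0) × 0.7447^2 × 0.2553^0 = 1 × 0.55457809 × 1.0000 = 0.554578 (base)
P(M+4) = C(2,2) × 0.7447^0 × 0.2553^2 = 1 × 1.0000 × 0.06517809 = 0.065178
Relative intensity = 0.065178 / 0.554578 × 100 = 11.75

11.75%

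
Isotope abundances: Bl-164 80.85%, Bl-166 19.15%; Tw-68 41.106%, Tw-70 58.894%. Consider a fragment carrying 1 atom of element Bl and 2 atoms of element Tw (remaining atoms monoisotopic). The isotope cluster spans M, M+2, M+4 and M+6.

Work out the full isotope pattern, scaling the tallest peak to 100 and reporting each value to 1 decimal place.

32.2 : 100.0 : 88.0 : 15.7

Element Bl pattern (n=1): 0.8085 : 0.1915
Element Tw pattern (n=2): 0.16897032 : 0.48417935 : 0.34685032
Convolve the two distributions (both contribute in 2-u steps):
  M: 0.8085×0.16897032 = 0.136613
  M+2: 0.8085×0.48417935 + 0.1915×0.16897032 = 0.423817
  M+4: 0.8085×0.34685032 + 0.1915×0.48417935 = 0.373149
  M+6: 0.1915×0.34685032 = 0.066422
Scale to base peak (0.423817) = 100: 32.2 : 100.0 : 88.0 : 15.7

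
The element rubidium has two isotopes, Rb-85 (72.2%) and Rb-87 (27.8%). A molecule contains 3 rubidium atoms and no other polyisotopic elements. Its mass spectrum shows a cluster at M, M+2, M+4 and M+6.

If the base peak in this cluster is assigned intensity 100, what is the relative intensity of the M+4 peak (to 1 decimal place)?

Term probabilities: M 0.3764, M+2 0.4348, M+4 0.1674, M+6 0.0215. Base peak = M+2.
P(M+2) = C(3,1) × 0.722^2 × 0.278^1 = 3 × 0.521284 × 0.2780 = 0.434751 (base)
P(M+4) = C(3,2) × 0.722^1 × 0.278^2 = 3 × 0.7220 × 0.077284 = 0.167397
Relative intensity = 0.167397 / 0.434751 × 100 = 38.5

38.5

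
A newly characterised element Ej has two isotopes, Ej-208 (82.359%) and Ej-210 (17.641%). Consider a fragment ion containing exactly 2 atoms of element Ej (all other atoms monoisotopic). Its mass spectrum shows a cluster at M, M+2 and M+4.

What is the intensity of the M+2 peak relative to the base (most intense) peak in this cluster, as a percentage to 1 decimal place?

42.8%

Term probabilities: M 0.6783, M+2 0.2906, M+4 0.0311. Base peak = M.
P(M) = C(2,0) × 0.82359^2 × 0.17641^0 = 1 × 0.67830049 × 1.0000 = 0.678300 (base)
P(M+2) = C(2,1) × 0.82359^1 × 0.17641^1 = 2 × 0.82359 × 0.17641 = 0.290579
Relative intensity = 0.290579 / 0.678300 × 100 = 42.8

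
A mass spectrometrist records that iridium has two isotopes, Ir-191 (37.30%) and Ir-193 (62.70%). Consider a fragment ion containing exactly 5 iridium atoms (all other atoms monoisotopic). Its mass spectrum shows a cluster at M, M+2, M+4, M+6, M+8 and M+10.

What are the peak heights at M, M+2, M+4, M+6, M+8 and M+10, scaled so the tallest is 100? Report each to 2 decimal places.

Expanding (0.3730 + 0.6270)^5:
P(M) = 0.3730^5 = 0.007220
P(M+2) = 5 × 0.3730^4 × 0.6270^1 = 0.060684
P(M+4) = 10 × 0.3730^3 × 0.6270^2 = 0.204015
P(M+6) = 10 × 0.3730^2 × 0.6270^3 = 0.342942
P(M+8) = 5 × 0.3730^1 × 0.6270^4 = 0.288237
P(M+10) = 0.6270^5 = 0.096903
The M+6 peak is largest (0.342942); scaling to 100 gives 2.11 : 17.70 : 59.49 : 100.00 : 84.05 : 28.26.

2.11 : 17.70 : 59.49 : 100.00 : 84.05 : 28.26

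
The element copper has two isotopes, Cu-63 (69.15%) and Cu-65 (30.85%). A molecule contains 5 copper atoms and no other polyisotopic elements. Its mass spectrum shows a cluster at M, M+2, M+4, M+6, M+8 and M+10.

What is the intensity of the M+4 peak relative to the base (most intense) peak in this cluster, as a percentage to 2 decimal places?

Binomial terms of (0.6915 + 0.3085)^5: M 0.1581, M+2 0.3527, M+4 0.3147, M+6 0.1404, M+8 0.0313, M+10 0.0028 → M+2 is the base peak.
P(M+2) = C(5,1) × 0.6915^4 × 0.3085^1 = 5 × 0.2286487 × 0.3085 = 0.352691 (base)
P(M+4) = C(5,2) × 0.6915^3 × 0.3085^2 = 10 × 0.33065611 × 0.09517225 = 0.314693
Relative intensity = 0.314693 / 0.352691 × 100 = 89.23

89.23%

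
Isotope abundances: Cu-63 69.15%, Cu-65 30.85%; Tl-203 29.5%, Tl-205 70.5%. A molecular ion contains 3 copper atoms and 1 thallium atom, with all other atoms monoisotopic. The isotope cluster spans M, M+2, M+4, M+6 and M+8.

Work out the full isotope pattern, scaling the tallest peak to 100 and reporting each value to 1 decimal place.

Copper pattern (n=3): 0.33065611 : 0.44254842 : 0.19743483 : 0.02936064
Thallium pattern (n=1): 0.2950 : 0.7050
Convolve the two distributions (both contribute in 2-u steps):
  M: 0.33065611×0.2950 = 0.097544
  M+2: 0.33065611×0.7050 + 0.44254842×0.2950 = 0.363664
  M+4: 0.44254842×0.7050 + 0.19743483×0.2950 = 0.370240
  M+6: 0.19743483×0.7050 + 0.02936064×0.2950 = 0.147853
  M+8: 0.02936064×0.7050 = 0.020699
Scale to base peak (0.370240) = 100: 26.3 : 98.2 : 100.0 : 39.9 : 5.6

26.3 : 98.2 : 100.0 : 39.9 : 5.6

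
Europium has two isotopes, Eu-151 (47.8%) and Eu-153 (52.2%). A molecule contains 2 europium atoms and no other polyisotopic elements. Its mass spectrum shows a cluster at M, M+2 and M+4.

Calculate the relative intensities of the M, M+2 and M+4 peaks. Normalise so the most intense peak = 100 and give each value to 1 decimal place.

45.8 : 100.0 : 54.6

Each Eu atom is independently Eu-151 (p = 0.478) or Eu-153 (q = 0.522); the cluster is the binomial expansion (p + q)^2.
P(M) = 0.478^2 = 0.228484
P(M+2) = 2 × 0.478^1 × 0.522^1 = 0.499032
P(M+4) = 0.522^2 = 0.272484
The M+2 peak is largest (0.499032); scaling to 100 gives 45.8 : 100.0 : 54.6.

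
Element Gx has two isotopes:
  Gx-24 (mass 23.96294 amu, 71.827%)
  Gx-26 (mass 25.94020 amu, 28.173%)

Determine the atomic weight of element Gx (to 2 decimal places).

24.52 amu

Average mass = Σ (abundance × isotope mass) = 0.71827 × 23.96294 + 0.28173 × 25.94020
= 17.211861 + 7.308133 = 24.519994 amu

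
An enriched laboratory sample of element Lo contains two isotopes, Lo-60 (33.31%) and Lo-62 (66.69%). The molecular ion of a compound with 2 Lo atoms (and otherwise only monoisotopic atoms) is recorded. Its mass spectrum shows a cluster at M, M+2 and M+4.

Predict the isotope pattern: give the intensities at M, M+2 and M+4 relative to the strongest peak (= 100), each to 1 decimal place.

24.9 : 99.9 : 100.0

The 2 Lo atoms are independent, so intensities follow the terms of (0.3331 + 0.6669)^2.
P(M) = 0.3331^2 = 0.110956
P(M+2) = 2 × 0.3331^1 × 0.6669^1 = 0.444289
P(M+4) = 0.6669^2 = 0.444756
The M+4 peak is largest (0.444756); scaling to 100 gives 24.9 : 99.9 : 100.0.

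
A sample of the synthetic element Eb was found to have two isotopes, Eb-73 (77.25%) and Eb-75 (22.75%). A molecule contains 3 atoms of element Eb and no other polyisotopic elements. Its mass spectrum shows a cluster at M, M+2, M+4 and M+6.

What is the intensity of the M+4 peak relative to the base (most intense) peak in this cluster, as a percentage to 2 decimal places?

26.02%

Binomial terms of (0.7725 + 0.2275)^3: M 0.4610, M+2 0.4073, M+4 0.1199, M+6 0.0118 → M is the base peak.
P(M) = C(3,0) × 0.7725^3 × 0.2275^0 = 1 × 0.4609942 × 1.0000 = 0.460994 (base)
P(M+4) = C(3,2) × 0.7725^1 × 0.2275^2 = 3 × 0.7725 × 0.05175625 = 0.119945
Relative intensity = 0.119945 / 0.460994 × 100 = 26.02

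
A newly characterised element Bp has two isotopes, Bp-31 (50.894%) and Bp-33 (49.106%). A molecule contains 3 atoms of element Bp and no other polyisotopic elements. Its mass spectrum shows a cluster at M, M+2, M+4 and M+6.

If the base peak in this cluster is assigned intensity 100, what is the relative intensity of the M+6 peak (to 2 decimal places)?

Binomial terms of (0.50894 + 0.49106)^3: M 0.1318, M+2 0.3816, M+4 0.3682, M+6 0.1184 → M+2 is the base peak.
P(M+2) = C(3,1) × 0.50894^2 × 0.49106^1 = 3 × 0.25901992 × 0.49106 = 0.381583 (base)
P(M+6) = C(3,3) × 0.50894^0 × 0.49106^3 = 1 × 1.0000 × 0.11841417 = 0.118414
Relative intensity = 0.118414 / 0.381583 × 100 = 31.03

31.03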